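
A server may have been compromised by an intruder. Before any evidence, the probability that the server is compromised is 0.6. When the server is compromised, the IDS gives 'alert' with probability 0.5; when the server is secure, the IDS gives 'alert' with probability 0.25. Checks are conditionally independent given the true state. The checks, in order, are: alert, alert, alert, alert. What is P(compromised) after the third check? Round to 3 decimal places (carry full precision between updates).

After 'alert': P(compromised) = 0.5·0.6000 / (0.5·0.6000 + 0.25·0.4000) ≈ 0.7500
After 'alert': P(compromised) = 0.5·0.7500 / (0.5·0.7500 + 0.25·0.2500) ≈ 0.8571
After 'alert': P(compromised) = 0.5·0.8571 / (0.5·0.8571 + 0.25·0.1429) ≈ 0.9231

0.923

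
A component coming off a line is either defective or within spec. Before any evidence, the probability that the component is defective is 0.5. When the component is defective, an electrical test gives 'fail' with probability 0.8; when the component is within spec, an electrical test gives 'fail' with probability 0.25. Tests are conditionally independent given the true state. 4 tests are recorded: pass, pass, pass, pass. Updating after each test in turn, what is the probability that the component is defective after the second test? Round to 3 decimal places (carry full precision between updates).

0.066

After 'pass': P(defective) = 0.2·0.5000 / (0.2·0.5000 + 0.75·0.5000) ≈ 0.2105
After 'pass': P(defective) = 0.2·0.2105 / (0.2·0.2105 + 0.75·0.7895) ≈ 0.0664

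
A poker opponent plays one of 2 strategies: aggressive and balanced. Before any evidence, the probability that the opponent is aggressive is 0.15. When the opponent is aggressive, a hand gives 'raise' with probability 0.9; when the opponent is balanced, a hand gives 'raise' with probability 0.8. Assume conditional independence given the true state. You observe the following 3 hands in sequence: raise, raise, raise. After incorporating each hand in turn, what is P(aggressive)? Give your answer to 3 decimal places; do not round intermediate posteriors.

After 'raise': P(aggressive) = 0.9·0.1500 / (0.9·0.1500 + 0.8·0.8500) ≈ 0.1656
After 'raise': P(aggressive) = 0.9·0.1656 / (0.9·0.1656 + 0.8·0.8344) ≈ 0.1826
After 'raise': P(aggressive) = 0.9·0.1826 / (0.9·0.1826 + 0.8·0.8174) ≈ 0.2008

0.201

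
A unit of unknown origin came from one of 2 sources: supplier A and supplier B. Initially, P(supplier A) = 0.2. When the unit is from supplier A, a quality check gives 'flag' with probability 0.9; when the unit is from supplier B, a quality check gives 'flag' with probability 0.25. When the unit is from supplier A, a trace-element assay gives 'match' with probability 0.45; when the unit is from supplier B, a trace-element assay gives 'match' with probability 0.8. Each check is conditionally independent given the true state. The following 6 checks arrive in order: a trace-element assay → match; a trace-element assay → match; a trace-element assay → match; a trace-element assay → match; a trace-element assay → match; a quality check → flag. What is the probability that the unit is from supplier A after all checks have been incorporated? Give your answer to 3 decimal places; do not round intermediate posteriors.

0.048

After a trace-element assay='match': P(supplier A) = 0.45·0.2000 / (0.45·0.2000 + 0.8·0.8000) ≈ 0.1233
After a trace-element assay='match': P(supplier A) = 0.45·0.1233 / (0.45·0.1233 + 0.8·0.8767) ≈ 0.0733
After a trace-element assay='match': P(supplier A) = 0.45·0.0733 / (0.45·0.0733 + 0.8·0.9267) ≈ 0.0426
After a trace-element assay='match': P(supplier A) = 0.45·0.0426 / (0.45·0.0426 + 0.8·0.9574) ≈ 0.0244
After a trace-element assay='match': P(supplier A) = 0.45·0.0244 / (0.45·0.0244 + 0.8·0.9756) ≈ 0.0139
After a quality check='flag': P(supplier A) = 0.9·0.0139 / (0.9·0.0139 + 0.25·0.9861) ≈ 0.0482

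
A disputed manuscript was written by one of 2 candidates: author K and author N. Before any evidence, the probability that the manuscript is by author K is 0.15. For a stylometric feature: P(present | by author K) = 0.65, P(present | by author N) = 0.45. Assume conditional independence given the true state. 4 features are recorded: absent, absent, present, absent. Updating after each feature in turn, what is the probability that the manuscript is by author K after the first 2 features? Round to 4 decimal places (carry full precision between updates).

0.0667

Apply Bayes' rule sequentially, carrying P(author K) forward.
After 'absent': P(author K) = 0.35·0.1500 / (0.35·0.1500 + 0.55·0.8500) ≈ 0.1010
After 'absent': P(author K) = 0.35·0.1010 / (0.35·0.1010 + 0.55·0.8990) ≈ 0.0667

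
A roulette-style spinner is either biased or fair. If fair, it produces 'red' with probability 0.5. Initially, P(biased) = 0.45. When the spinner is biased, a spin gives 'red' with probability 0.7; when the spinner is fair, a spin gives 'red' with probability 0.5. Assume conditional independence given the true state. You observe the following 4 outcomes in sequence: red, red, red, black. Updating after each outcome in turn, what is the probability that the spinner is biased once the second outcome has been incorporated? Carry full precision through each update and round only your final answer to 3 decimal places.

0.616

Apply Bayes' rule sequentially, carrying P(biased) forward.
After 'red': P(biased) = 0.7·0.4500 / (0.7·0.4500 + 0.5·0.5500) ≈ 0.5339
After 'red': P(biased) = 0.7·0.5339 / (0.7·0.5339 + 0.5·0.4661) ≈ 0.6159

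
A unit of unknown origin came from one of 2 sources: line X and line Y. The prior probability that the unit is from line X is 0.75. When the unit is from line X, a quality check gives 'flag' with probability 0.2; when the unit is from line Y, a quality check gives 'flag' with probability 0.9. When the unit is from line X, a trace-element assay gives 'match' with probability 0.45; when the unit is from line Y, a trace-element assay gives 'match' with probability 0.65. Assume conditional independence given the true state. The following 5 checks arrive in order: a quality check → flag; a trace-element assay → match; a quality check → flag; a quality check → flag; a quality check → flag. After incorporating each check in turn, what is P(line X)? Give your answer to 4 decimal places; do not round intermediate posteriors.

After a quality check='flag': P(line X) = 0.2·0.7500 / (0.2·0.7500 + 0.9·0.2500) ≈ 0.4000
After a trace-element assay='match': P(line X) = 0.45·0.4000 / (0.45·0.4000 + 0.65·0.6000) ≈ 0.3158
After a quality check='flag': P(line X) = 0.2·0.3158 / (0.2·0.3158 + 0.9·0.6842) ≈ 0.0930
After a quality check='flag': P(line X) = 0.2·0.0930 / (0.2·0.0930 + 0.9·0.9070) ≈ 0.0223
After a quality check='flag': P(line X) = 0.2·0.0223 / (0.2·0.0223 + 0.9·0.9777) ≈ 0.0050

0.0050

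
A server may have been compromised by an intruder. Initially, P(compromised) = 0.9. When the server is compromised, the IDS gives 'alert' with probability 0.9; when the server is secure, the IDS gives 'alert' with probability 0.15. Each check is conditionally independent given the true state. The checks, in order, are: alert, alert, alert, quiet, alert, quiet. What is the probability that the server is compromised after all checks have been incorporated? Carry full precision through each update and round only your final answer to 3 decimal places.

After 'alert': P(compromised) = 0.9·0.9000 / (0.9·0.9000 + 0.15·0.1000) ≈ 0.9818
After 'alert': P(compromised) = 0.9·0.9818 / (0.9·0.9818 + 0.15·0.0182) ≈ 0.9969
After 'alert': P(compromised) = 0.9·0.9969 / (0.9·0.9969 + 0.15·0.0031) ≈ 0.9995
After 'quiet': P(compromised) = 0.1·0.9995 / (0.1·0.9995 + 0.85·0.0005) ≈ 0.9956
After 'alert': P(compromised) = 0.9·0.9956 / (0.9·0.9956 + 0.15·0.0044) ≈ 0.9993
After 'quiet': P(compromised) = 0.1·0.9993 / (0.1·0.9993 + 0.85·0.0007) ≈ 0.9938

0.994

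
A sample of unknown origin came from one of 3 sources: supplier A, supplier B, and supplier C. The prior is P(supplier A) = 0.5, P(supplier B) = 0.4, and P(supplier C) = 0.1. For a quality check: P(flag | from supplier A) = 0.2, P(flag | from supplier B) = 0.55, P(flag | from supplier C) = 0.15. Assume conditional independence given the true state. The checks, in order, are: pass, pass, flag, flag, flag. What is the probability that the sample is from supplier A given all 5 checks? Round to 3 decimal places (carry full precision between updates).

0.157

After 'pass': normaliser = 0.8·0.5000 + 0.45·0.4000 + 0.85·0.1000; P(supplier A) ≈ 0.6015, P(supplier B) ≈ 0.2707, P(supplier C) ≈ 0.1278
After 'pass': normaliser = 0.8·0.6015 + 0.45·0.2707 + 0.85·0.1278; P(supplier A) ≈ 0.6762, P(supplier B) ≈ 0.1712, P(supplier C) ≈ 0.1527
After 'flag': normaliser = 0.2·0.6762 + 0.55·0.1712 + 0.15·0.1527; P(supplier A) ≈ 0.5361, P(supplier B) ≈ 0.3732, P(supplier C) ≈ 0.0908
After 'flag': normaliser = 0.2·0.5361 + 0.55·0.3732 + 0.15·0.0908; P(supplier A) ≈ 0.3288, P(supplier B) ≈ 0.6294, P(supplier C) ≈ 0.0418
After 'flag': normaliser = 0.2·0.3288 + 0.55·0.6294 + 0.15·0.0418; P(supplier A) ≈ 0.1572, P(supplier B) ≈ 0.8278, P(supplier C) ≈ 0.0150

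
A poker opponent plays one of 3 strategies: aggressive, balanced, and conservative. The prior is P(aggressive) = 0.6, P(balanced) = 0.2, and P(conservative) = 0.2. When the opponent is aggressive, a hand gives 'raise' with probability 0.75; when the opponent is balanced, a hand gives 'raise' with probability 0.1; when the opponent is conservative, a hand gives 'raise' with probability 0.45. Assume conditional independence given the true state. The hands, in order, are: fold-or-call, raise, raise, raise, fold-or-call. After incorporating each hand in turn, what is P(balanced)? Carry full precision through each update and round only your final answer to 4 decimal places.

Apply Bayes' rule sequentially, carrying P(balanced) forward.
After 'fold-or-call': normaliser = 0.25·0.6000 + 0.9·0.2000 + 0.55·0.2000; P(aggressive) ≈ 0.3409, P(balanced) ≈ 0.4091, P(conservative) ≈ 0.2500
After 'raise': normaliser = 0.75·0.3409 + 0.1·0.4091 + 0.45·0.2500; P(aggressive) ≈ 0.6250, P(balanced) ≈ 0.1000, P(conservative) ≈ 0.2750
After 'raise': normaliser = 0.75·0.6250 + 0.1·0.1000 + 0.45·0.2750; P(aggressive) ≈ 0.7780, P(balanced) ≈ 0.0166, P(conservative) ≈ 0.2054
After 'raise': normaliser = 0.75·0.7780 + 0.1·0.0166 + 0.45·0.2054; P(aggressive) ≈ 0.8611, P(balanced) ≈ 0.0024, P(conservative) ≈ 0.1364
After 'fold-or-call': normaliser = 0.25·0.8611 + 0.9·0.0024 + 0.55·0.1364; P(aggressive) ≈ 0.7360, P(balanced) ≈ 0.0075, P(conservative) ≈ 0.2565

0.0075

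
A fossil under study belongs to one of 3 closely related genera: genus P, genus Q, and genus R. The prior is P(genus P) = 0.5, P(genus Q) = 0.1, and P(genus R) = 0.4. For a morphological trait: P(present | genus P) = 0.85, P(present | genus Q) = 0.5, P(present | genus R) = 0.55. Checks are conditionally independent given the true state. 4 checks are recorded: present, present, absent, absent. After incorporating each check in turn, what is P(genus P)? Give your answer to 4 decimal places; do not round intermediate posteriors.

0.2091

Apply Bayes' rule sequentially, carrying P(genus P) forward.
After 'present': normaliser = 0.85·0.5000 + 0.5·0.1000 + 0.55·0.4000; P(genus P) ≈ 0.6115, P(genus Q) ≈ 0.0719, P(genus R) ≈ 0.3165
After 'present': normaliser = 0.85·0.6115 + 0.5·0.0719 + 0.55·0.3165; P(genus P) ≈ 0.7122, P(genus Q) ≈ 0.0493, P(genus R) ≈ 0.2385
After 'absent': normaliser = 0.15·0.7122 + 0.5·0.0493 + 0.45·0.2385; P(genus P) ≈ 0.4473, P(genus Q) ≈ 0.1032, P(genus R) ≈ 0.4495
After 'absent': normaliser = 0.15·0.4473 + 0.5·0.1032 + 0.45·0.4495; P(genus P) ≈ 0.2091, P(genus Q) ≈ 0.1607, P(genus R) ≈ 0.6302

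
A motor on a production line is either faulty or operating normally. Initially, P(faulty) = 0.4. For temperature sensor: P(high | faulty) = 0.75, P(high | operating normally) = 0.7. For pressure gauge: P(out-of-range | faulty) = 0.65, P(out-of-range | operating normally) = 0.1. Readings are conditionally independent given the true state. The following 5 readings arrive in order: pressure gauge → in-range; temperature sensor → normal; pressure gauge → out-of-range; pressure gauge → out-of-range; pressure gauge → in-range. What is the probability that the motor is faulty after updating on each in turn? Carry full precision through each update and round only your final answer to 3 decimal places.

After pressure gauge='in-range': P(faulty) = 0.35·0.4000 / (0.35·0.4000 + 0.9·0.6000) ≈ 0.2059
After temperature sensor='normal': P(faulty) = 0.25·0.2059 / (0.25·0.2059 + 0.3·0.7941) ≈ 0.1777
After pressure gauge='out-of-range': P(faulty) = 0.65·0.1777 / (0.65·0.1777 + 0.1·0.8223) ≈ 0.5841
After pressure gauge='out-of-range': P(faulty) = 0.65·0.5841 / (0.65·0.5841 + 0.1·0.4159) ≈ 0.9013
After pressure gauge='in-range': P(faulty) = 0.35·0.9013 / (0.35·0.9013 + 0.9·0.0987) ≈ 0.7802

0.780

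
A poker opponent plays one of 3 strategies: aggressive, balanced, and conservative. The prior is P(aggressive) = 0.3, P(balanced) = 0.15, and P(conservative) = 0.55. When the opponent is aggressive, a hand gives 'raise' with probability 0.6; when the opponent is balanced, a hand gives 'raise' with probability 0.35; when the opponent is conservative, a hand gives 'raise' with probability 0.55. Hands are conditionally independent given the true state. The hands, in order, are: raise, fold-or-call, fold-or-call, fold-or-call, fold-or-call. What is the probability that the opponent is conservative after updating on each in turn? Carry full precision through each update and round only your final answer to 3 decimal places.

After 'raise': normaliser = 0.6·0.3000 + 0.35·0.1500 + 0.55·0.5500; P(aggressive) ≈ 0.3364, P(balanced) ≈ 0.0981, P(conservative) ≈ 0.5654
After 'fold-or-call': normaliser = 0.4·0.3364 + 0.65·0.0981 + 0.45·0.5654; P(aggressive) ≈ 0.2972, P(balanced) ≈ 0.1409, P(conservative) ≈ 0.5619
After 'fold-or-call': normaliser = 0.4·0.2972 + 0.65·0.1409 + 0.45·0.5619; P(aggressive) ≈ 0.2566, P(balanced) ≈ 0.1976, P(conservative) ≈ 0.5458
After 'fold-or-call': normaliser = 0.4·0.2566 + 0.65·0.1976 + 0.45·0.5458; P(aggressive) ≈ 0.2153, P(balanced) ≈ 0.2695, P(conservative) ≈ 0.5152
After 'fold-or-call': normaliser = 0.4·0.2153 + 0.65·0.2695 + 0.45·0.5152; P(aggressive) ≈ 0.1747, P(balanced) ≈ 0.3552, P(conservative) ≈ 0.4701

0.470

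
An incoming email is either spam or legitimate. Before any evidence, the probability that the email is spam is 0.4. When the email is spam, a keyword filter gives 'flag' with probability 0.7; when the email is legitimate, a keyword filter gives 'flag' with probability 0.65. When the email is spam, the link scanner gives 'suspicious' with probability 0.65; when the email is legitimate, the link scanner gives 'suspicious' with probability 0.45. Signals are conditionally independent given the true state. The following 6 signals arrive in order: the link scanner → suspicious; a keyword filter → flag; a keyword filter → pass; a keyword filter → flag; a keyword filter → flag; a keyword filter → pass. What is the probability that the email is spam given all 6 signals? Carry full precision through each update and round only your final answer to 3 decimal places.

0.469

After the link scanner='suspicious': P(spam) = 0.65·0.4000 / (0.65·0.4000 + 0.45·0.6000) ≈ 0.4906
After a keyword filter='flag': P(spam) = 0.7·0.4906 / (0.7·0.4906 + 0.65·0.5094) ≈ 0.5091
After a keyword filter='pass': P(spam) = 0.3·0.5091 / (0.3·0.5091 + 0.35·0.4909) ≈ 0.4706
After a keyword filter='flag': P(spam) = 0.7·0.4706 / (0.7·0.4706 + 0.65·0.5294) ≈ 0.4891
After a keyword filter='flag': P(spam) = 0.7·0.4891 / (0.7·0.4891 + 0.65·0.5109) ≈ 0.5076
After a keyword filter='pass': P(spam) = 0.3·0.5076 / (0.3·0.5076 + 0.35·0.4924) ≈ 0.4691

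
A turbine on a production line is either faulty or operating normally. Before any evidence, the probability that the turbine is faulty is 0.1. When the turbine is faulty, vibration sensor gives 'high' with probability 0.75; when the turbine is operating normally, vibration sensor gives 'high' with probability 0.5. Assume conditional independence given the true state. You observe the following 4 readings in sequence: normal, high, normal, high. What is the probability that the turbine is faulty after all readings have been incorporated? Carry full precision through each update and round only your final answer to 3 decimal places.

After 'normal': P(faulty) = 0.25·0.1000 / (0.25·0.1000 + 0.5·0.9000) ≈ 0.0526
After 'high': P(faulty) = 0.75·0.0526 / (0.75·0.0526 + 0.5·0.9474) ≈ 0.0769
After 'normal': P(faulty) = 0.25·0.0769 / (0.25·0.0769 + 0.5·0.9231) ≈ 0.0400
After 'high': P(faulty) = 0.75·0.0400 / (0.75·0.0400 + 0.5·0.9600) ≈ 0.0588

0.059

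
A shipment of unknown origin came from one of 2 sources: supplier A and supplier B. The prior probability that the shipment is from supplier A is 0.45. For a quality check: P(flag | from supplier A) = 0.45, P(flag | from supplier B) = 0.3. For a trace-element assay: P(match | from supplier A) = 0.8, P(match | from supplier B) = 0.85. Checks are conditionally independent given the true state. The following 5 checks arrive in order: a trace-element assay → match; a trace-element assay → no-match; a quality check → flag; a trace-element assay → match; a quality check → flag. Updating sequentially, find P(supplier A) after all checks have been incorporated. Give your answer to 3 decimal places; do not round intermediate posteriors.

0.685

After a trace-element assay='match': P(supplier A) = 0.8·0.4500 / (0.8·0.4500 + 0.85·0.5500) ≈ 0.4350
After a trace-element assay='no-match': P(supplier A) = 0.2·0.4350 / (0.2·0.4350 + 0.15·0.5650) ≈ 0.5066
After a quality check='flag': P(supplier A) = 0.45·0.5066 / (0.45·0.5066 + 0.3·0.4934) ≈ 0.6063
After a trace-element assay='match': P(supplier A) = 0.8·0.6063 / (0.8·0.6063 + 0.85·0.3937) ≈ 0.5918
After a quality check='flag': P(supplier A) = 0.45·0.5918 / (0.45·0.5918 + 0.3·0.4082) ≈ 0.6850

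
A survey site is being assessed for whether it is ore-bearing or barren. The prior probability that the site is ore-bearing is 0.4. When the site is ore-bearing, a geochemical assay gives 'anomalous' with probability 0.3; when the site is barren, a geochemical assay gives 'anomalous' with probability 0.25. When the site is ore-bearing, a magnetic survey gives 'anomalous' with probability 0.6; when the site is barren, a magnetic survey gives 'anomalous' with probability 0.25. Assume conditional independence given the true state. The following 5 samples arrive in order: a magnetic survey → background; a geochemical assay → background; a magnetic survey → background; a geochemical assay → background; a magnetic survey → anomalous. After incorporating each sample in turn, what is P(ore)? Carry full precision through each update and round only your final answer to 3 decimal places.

After a magnetic survey='background': P(ore) = 0.4·0.4000 / (0.4·0.4000 + 0.75·0.6000) ≈ 0.2623
After a geochemical assay='background': P(ore) = 0.7·0.2623 / (0.7·0.2623 + 0.75·0.7377) ≈ 0.2492
After a magnetic survey='background': P(ore) = 0.4·0.2492 / (0.4·0.2492 + 0.75·0.7508) ≈ 0.1504
After a geochemical assay='background': P(ore) = 0.7·0.1504 / (0.7·0.1504 + 0.75·0.8496) ≈ 0.1418
After a magnetic survey='anomalous': P(ore) = 0.6·0.1418 / (0.6·0.1418 + 0.25·0.8582) ≈ 0.2839

0.284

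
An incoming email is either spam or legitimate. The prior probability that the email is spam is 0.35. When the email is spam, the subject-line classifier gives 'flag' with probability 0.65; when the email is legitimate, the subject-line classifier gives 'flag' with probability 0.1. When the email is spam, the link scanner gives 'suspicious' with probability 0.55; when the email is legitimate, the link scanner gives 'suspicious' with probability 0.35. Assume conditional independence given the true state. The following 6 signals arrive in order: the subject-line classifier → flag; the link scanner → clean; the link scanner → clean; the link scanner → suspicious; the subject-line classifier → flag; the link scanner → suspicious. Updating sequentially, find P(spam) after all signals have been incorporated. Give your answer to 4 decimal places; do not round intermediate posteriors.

After the subject-line classifier='flag': P(spam) = 0.65·0.3500 / (0.65·0.3500 + 0.1·0.6500) ≈ 0.7778
After the link scanner='clean': P(spam) = 0.45·0.7778 / (0.45·0.7778 + 0.65·0.2222) ≈ 0.7079
After the link scanner='clean': P(spam) = 0.45·0.7079 / (0.45·0.7079 + 0.65·0.2921) ≈ 0.6265
After the link scanner='suspicious': P(spam) = 0.55·0.6265 / (0.55·0.6265 + 0.35·0.3735) ≈ 0.7250
After the subject-line classifier='flag': P(spam) = 0.65·0.7250 / (0.65·0.7250 + 0.1·0.2750) ≈ 0.9449
After the link scanner='suspicious': P(spam) = 0.55·0.9449 / (0.55·0.9449 + 0.35·0.0551) ≈ 0.9642

0.9642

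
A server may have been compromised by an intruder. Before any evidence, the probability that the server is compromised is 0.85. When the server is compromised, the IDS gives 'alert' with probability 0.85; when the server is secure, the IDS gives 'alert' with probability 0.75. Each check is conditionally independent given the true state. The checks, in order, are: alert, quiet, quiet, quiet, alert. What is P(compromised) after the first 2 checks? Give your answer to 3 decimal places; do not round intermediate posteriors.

After 'alert': P(compromised) = 0.85·0.8500 / (0.85·0.8500 + 0.75·0.1500) ≈ 0.8653
After 'quiet': P(compromised) = 0.15·0.8653 / (0.15·0.8653 + 0.25·0.1347) ≈ 0.7940

0.794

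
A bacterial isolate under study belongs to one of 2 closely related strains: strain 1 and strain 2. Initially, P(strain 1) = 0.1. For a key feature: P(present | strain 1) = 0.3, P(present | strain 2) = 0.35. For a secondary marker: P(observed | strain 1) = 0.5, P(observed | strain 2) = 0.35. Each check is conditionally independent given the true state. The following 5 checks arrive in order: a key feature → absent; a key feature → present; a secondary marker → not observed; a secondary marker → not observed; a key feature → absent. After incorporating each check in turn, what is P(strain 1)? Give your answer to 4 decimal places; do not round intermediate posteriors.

Each posterior becomes the prior for the next update.
After a key feature='absent': P(strain 1) = 0.7·0.1000 / (0.7·0.1000 + 0.65·0.9000) ≈ 0.1069
After a key feature='present': P(strain 1) = 0.3·0.1069 / (0.3·0.1069 + 0.35·0.8931) ≈ 0.0930
After a secondary marker='not observed': P(strain 1) = 0.5·0.0930 / (0.5·0.0930 + 0.65·0.9070) ≈ 0.0731
After a secondary marker='not observed': P(strain 1) = 0.5·0.0731 / (0.5·0.0731 + 0.65·0.9269) ≈ 0.0572
After a key feature='absent': P(strain 1) = 0.7·0.0572 / (0.7·0.0572 + 0.65·0.9428) ≈ 0.0613

0.0613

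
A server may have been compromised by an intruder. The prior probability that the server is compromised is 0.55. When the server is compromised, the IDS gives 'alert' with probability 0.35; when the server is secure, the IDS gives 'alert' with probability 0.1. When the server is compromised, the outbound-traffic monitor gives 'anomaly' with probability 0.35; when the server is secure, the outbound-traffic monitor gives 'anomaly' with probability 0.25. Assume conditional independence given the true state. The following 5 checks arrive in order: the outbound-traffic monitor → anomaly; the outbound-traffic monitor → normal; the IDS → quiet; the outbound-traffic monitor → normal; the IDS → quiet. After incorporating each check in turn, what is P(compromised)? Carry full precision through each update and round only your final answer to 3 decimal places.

Each posterior becomes the prior for the next update.
After the outbound-traffic monitor='anomaly': P(compromised) = 0.35·0.5500 / (0.35·0.5500 + 0.25·0.4500) ≈ 0.6311
After the outbound-traffic monitor='normal': P(compromised) = 0.65·0.6311 / (0.65·0.6311 + 0.75·0.3689) ≈ 0.5973
After the IDS='quiet': P(compromised) = 0.65·0.5973 / (0.65·0.5973 + 0.9·0.4027) ≈ 0.5171
After the outbound-traffic monitor='normal': P(compromised) = 0.65·0.5171 / (0.65·0.5171 + 0.75·0.4829) ≈ 0.4814
After the IDS='quiet': P(compromised) = 0.65·0.4814 / (0.65·0.4814 + 0.9·0.5186) ≈ 0.4013

0.401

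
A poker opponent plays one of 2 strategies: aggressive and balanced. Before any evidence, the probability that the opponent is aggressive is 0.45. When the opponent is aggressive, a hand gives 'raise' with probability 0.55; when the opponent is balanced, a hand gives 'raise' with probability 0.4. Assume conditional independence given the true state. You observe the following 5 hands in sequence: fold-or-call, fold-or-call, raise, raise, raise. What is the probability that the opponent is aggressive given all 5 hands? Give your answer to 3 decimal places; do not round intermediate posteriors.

0.545

Apply Bayes' rule sequentially, carrying P(aggressive) forward.
After 'fold-or-call': P(aggressive) = 0.45·0.4500 / (0.45·0.4500 + 0.6·0.5500) ≈ 0.3803
After 'fold-or-call': P(aggressive) = 0.45·0.3803 / (0.45·0.3803 + 0.6·0.6197) ≈ 0.3152
After 'raise': P(aggressive) = 0.55·0.3152 / (0.55·0.3152 + 0.4·0.6848) ≈ 0.3876
After 'raise': P(aggressive) = 0.55·0.3876 / (0.55·0.3876 + 0.4·0.6124) ≈ 0.4653
After 'raise': P(aggressive) = 0.55·0.4653 / (0.55·0.4653 + 0.4·0.5347) ≈ 0.5447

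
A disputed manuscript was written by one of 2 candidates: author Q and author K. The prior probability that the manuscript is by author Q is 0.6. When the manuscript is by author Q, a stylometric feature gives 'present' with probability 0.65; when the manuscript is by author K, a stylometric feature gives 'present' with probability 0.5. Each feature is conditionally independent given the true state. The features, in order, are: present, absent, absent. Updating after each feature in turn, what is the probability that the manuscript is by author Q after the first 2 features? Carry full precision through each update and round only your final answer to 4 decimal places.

0.5772

After 'present': P(author Q) = 0.65·0.6000 / (0.65·0.6000 + 0.5·0.4000) ≈ 0.6610
After 'absent': P(author Q) = 0.35·0.6610 / (0.35·0.6610 + 0.5·0.3390) ≈ 0.5772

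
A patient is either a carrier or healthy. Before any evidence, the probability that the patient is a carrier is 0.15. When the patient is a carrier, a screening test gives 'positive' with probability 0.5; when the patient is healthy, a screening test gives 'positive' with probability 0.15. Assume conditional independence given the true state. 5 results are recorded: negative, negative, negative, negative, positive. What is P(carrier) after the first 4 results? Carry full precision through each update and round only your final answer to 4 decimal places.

After 'negative': P(carrier) = 0.5·0.1500 / (0.5·0.1500 + 0.85·0.8500) ≈ 0.0940
After 'negative': P(carrier) = 0.5·0.0940 / (0.5·0.0940 + 0.85·0.9060) ≈ 0.0575
After 'negative': P(carrier) = 0.5·0.0575 / (0.5·0.0575 + 0.85·0.9425) ≈ 0.0347
After 'negative': P(carrier) = 0.5·0.0347 / (0.5·0.0347 + 0.85·0.9653) ≈ 0.0207

0.0207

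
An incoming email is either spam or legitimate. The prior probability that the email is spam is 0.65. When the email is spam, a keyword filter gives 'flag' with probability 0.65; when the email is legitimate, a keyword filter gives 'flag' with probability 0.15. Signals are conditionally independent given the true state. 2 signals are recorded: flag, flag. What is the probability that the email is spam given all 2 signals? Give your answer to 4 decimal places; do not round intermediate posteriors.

Apply Bayes' rule sequentially, carrying P(spam) forward.
After 'flag': P(spam) = 0.65·0.6500 / (0.65·0.6500 + 0.15·0.3500) ≈ 0.8895
After 'flag': P(spam) = 0.65·0.8895 / (0.65·0.8895 + 0.15·0.1105) ≈ 0.9721

0.9721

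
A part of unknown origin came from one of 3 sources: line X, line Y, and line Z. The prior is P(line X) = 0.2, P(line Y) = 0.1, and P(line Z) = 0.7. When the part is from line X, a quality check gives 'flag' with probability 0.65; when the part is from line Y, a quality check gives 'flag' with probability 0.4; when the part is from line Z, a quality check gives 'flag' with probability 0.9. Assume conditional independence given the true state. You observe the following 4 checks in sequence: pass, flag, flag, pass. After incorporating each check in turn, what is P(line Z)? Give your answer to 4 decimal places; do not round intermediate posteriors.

After 'pass': normaliser = 0.35·0.2000 + 0.6·0.1000 + 0.1·0.7000; P(line X) ≈ 0.3500, P(line Y) ≈ 0.3000, P(line Z) ≈ 0.3500
After 'flag': normaliser = 0.65·0.3500 + 0.4·0.3000 + 0.9·0.3500; P(line X) ≈ 0.3434, P(line Y) ≈ 0.1811, P(line Z) ≈ 0.4755
After 'flag': normaliser = 0.65·0.3434 + 0.4·0.1811 + 0.9·0.4755; P(line X) ≈ 0.3085, P(line Y) ≈ 0.1001, P(line Z) ≈ 0.5914
After 'pass': normaliser = 0.35·0.3085 + 0.6·0.1001 + 0.1·0.5914; P(line X) ≈ 0.4752, P(line Y) ≈ 0.2644, P(line Z) ≈ 0.2603

0.2603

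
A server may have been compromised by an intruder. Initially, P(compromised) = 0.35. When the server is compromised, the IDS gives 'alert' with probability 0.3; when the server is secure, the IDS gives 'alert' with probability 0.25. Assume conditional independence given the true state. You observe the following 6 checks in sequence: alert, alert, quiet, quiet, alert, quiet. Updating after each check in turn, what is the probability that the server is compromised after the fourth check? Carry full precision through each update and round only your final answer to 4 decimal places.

0.4031

After 'alert': P(compromised) = 0.3·0.3500 / (0.3·0.3500 + 0.25·0.6500) ≈ 0.3925
After 'alert': P(compromised) = 0.3·0.3925 / (0.3·0.3925 + 0.25·0.6075) ≈ 0.4367
After 'quiet': P(compromised) = 0.7·0.4367 / (0.7·0.4367 + 0.75·0.5633) ≈ 0.4199
After 'quiet': P(compromised) = 0.7·0.4199 / (0.7·0.4199 + 0.75·0.5801) ≈ 0.4031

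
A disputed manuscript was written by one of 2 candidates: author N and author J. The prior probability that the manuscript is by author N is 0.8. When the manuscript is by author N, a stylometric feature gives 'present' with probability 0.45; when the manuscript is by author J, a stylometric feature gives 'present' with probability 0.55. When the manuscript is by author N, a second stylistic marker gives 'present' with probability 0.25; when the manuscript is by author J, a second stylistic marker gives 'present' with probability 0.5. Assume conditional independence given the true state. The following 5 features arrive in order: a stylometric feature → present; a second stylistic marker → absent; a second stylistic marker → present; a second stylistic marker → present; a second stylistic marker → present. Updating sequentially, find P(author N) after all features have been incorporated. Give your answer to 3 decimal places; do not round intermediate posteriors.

0.380

After a stylometric feature='present': P(author N) = 0.45·0.8000 / (0.45·0.8000 + 0.55·0.2000) ≈ 0.7660
After a second stylistic marker='absent': P(author N) = 0.75·0.7660 / (0.75·0.7660 + 0.5·0.2340) ≈ 0.8308
After a second stylistic marker='present': P(author N) = 0.25·0.8308 / (0.25·0.8308 + 0.5·0.1692) ≈ 0.7105
After a second stylistic marker='present': P(author N) = 0.25·0.7105 / (0.25·0.7105 + 0.5·0.2895) ≈ 0.5510
After a second stylistic marker='present': P(author N) = 0.25·0.5510 / (0.25·0.5510 + 0.5·0.4490) ≈ 0.3803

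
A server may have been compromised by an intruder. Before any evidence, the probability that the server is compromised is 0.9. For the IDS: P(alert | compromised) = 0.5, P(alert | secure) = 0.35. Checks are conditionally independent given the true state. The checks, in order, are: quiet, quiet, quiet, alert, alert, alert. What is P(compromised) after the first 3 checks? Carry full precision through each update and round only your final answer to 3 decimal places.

0.804

After 'quiet': P(compromised) = 0.5·0.9000 / (0.5·0.9000 + 0.65·0.1000) ≈ 0.8738
After 'quiet': P(compromised) = 0.5·0.8738 / (0.5·0.8738 + 0.65·0.1262) ≈ 0.8419
After 'quiet': P(compromised) = 0.5·0.8419 / (0.5·0.8419 + 0.65·0.1581) ≈ 0.8038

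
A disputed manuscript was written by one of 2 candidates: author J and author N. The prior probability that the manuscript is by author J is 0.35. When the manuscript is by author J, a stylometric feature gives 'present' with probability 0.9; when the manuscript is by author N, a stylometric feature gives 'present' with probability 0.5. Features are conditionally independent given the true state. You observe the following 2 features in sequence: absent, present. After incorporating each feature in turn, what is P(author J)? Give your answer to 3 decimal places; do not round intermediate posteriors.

Each posterior becomes the prior for the next update.
After 'absent': P(author J) = 0.1·0.3500 / (0.1·0.3500 + 0.5·0.6500) ≈ 0.0972
After 'present': P(author J) = 0.9·0.0972 / (0.9·0.0972 + 0.5·0.9028) ≈ 0.1624

0.162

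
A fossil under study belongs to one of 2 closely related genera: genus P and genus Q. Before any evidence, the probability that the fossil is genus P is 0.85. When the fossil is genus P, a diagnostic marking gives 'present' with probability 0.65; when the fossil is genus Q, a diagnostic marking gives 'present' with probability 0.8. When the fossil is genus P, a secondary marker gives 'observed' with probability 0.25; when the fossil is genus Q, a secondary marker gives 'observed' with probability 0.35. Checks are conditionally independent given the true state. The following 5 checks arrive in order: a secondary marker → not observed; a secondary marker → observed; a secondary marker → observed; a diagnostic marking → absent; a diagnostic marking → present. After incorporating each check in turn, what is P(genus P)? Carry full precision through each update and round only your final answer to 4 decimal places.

After a secondary marker='not observed': P(genus P) = 0.75·0.8500 / (0.75·0.8500 + 0.65·0.1500) ≈ 0.8673
After a secondary marker='observed': P(genus P) = 0.25·0.8673 / (0.25·0.8673 + 0.35·0.1327) ≈ 0.8236
After a secondary marker='observed': P(genus P) = 0.25·0.8236 / (0.25·0.8236 + 0.35·0.1764) ≈ 0.7694
After a diagnostic marking='absent': P(genus P) = 0.35·0.7694 / (0.35·0.7694 + 0.2·0.2306) ≈ 0.8538
After a diagnostic marking='present': P(genus P) = 0.65·0.8538 / (0.65·0.8538 + 0.8·0.1462) ≈ 0.8259

0.8259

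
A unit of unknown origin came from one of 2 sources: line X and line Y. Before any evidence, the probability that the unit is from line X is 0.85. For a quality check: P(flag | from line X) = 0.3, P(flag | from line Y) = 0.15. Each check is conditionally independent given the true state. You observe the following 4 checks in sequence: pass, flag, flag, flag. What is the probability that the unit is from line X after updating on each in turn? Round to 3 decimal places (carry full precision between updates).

0.974

After 'pass': P(line X) = 0.7·0.8500 / (0.7·0.8500 + 0.85·0.1500) ≈ 0.8235
After 'flag': P(line X) = 0.3·0.8235 / (0.3·0.8235 + 0.15·0.1765) ≈ 0.9032
After 'flag': P(line X) = 0.3·0.9032 / (0.3·0.9032 + 0.15·0.0968) ≈ 0.9492
After 'flag': P(line X) = 0.3·0.9492 / (0.3·0.9492 + 0.15·0.0508) ≈ 0.9739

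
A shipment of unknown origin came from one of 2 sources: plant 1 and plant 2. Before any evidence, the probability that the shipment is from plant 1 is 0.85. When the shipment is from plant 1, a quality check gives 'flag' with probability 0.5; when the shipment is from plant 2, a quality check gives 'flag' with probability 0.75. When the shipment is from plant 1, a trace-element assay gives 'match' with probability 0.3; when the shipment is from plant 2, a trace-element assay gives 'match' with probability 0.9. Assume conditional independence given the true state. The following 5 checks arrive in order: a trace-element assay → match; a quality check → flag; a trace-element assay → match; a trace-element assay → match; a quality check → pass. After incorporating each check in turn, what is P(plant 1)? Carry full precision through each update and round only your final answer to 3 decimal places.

0.219

After a trace-element assay='match': P(plant 1) = 0.3·0.8500 / (0.3·0.8500 + 0.9·0.1500) ≈ 0.6538
After a quality check='flag': P(plant 1) = 0.5·0.6538 / (0.5·0.6538 + 0.75·0.3462) ≈ 0.5574
After a trace-element assay='match': P(plant 1) = 0.3·0.5574 / (0.3·0.5574 + 0.9·0.4426) ≈ 0.2957
After a trace-element assay='match': P(plant 1) = 0.3·0.2957 / (0.3·0.2957 + 0.9·0.7043) ≈ 0.1227
After a quality check='pass': P(plant 1) = 0.5·0.1227 / (0.5·0.1227 + 0.25·0.8773) ≈ 0.2186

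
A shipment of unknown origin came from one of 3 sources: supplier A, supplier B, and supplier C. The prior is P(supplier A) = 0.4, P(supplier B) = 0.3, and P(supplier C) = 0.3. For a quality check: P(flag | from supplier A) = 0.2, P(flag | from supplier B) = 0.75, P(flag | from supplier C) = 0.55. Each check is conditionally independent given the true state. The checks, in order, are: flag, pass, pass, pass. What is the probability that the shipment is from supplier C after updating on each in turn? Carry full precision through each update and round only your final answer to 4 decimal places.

After 'flag': normaliser = 0.2·0.4000 + 0.75·0.3000 + 0.55·0.3000; P(supplier A) ≈ 0.1702, P(supplier B) ≈ 0.4787, P(supplier C) ≈ 0.3511
After 'pass': normaliser = 0.8·0.1702 + 0.25·0.4787 + 0.45·0.3511; P(supplier A) ≈ 0.3290, P(supplier B) ≈ 0.2892, P(supplier C) ≈ 0.3817
After 'pass': normaliser = 0.8·0.3290 + 0.25·0.2892 + 0.45·0.3817; P(supplier A) ≈ 0.5189, P(supplier B) ≈ 0.1425, P(supplier C) ≈ 0.3386
After 'pass': normaliser = 0.8·0.5189 + 0.25·0.1425 + 0.45·0.3386; P(supplier A) ≈ 0.6883, P(supplier B) ≈ 0.0591, P(supplier C) ≈ 0.2527

0.2527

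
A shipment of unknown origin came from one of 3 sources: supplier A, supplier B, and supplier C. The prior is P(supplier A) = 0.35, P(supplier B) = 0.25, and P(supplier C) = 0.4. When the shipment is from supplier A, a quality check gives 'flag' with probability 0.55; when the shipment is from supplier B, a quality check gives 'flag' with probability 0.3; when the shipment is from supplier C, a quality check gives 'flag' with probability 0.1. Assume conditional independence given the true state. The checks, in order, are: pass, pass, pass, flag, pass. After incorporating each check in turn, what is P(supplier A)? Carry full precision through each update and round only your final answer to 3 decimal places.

0.151

After 'pass': normaliser = 0.45·0.3500 + 0.7·0.2500 + 0.9·0.4000; P(supplier A) ≈ 0.2274, P(supplier B) ≈ 0.2527, P(supplier C) ≈ 0.5199
After 'pass': normaliser = 0.45·0.2274 + 0.7·0.2527 + 0.9·0.5199; P(supplier A) ≈ 0.1370, P(supplier B) ≈ 0.2368, P(supplier C) ≈ 0.6262
After 'pass': normaliser = 0.45·0.1370 + 0.7·0.2368 + 0.9·0.6262; P(supplier A) ≈ 0.0779, P(supplier B) ≈ 0.2095, P(supplier C) ≈ 0.7125
After 'flag': normaliser = 0.55·0.0779 + 0.3·0.2095 + 0.1·0.7125; P(supplier A) ≈ 0.2422, P(supplier B) ≈ 0.3552, P(supplier C) ≈ 0.4026
After 'pass': normaliser = 0.45·0.2422 + 0.7·0.3552 + 0.9·0.4026; P(supplier A) ≈ 0.1514, P(supplier B) ≈ 0.3453, P(supplier C) ≈ 0.5033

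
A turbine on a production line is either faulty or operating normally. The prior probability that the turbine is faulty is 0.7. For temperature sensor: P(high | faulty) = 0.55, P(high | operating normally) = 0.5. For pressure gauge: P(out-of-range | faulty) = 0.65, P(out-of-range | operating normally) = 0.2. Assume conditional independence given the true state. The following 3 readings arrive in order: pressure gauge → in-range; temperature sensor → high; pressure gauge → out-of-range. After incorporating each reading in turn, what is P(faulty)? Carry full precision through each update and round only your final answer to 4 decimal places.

0.7849

Each posterior becomes the prior for the next update.
After pressure gauge='in-range': P(faulty) = 0.35·0.7000 / (0.35·0.7000 + 0.8·0.3000) ≈ 0.5052
After temperature sensor='high': P(faulty) = 0.55·0.5052 / (0.55·0.5052 + 0.5·0.4948) ≈ 0.5289
After pressure gauge='out-of-range': P(faulty) = 0.65·0.5289 / (0.65·0.5289 + 0.2·0.4711) ≈ 0.7849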